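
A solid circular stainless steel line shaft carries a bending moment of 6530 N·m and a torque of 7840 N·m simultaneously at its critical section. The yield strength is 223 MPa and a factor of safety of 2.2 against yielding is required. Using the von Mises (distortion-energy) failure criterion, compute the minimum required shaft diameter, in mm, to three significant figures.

σ_allow = σ_y/n = 223/2.2 = 101.4 MPa.
For a solid shaft σ_b = 32M/(πd³) and τ = 16T/(πd³), so the von Mises stress is σ' = (16/πd³)·√(4M²+3T²).
√(4M²+3T²) = √(4×(6.530×10^6)² + 3×(7.840×10^6)²) = 1.884×10^7 N·mm.
d³ = 16×1.884×10^7/(π×101.4) = 946600 mm³.
d = 98.19 mm.

d = 98.2 mm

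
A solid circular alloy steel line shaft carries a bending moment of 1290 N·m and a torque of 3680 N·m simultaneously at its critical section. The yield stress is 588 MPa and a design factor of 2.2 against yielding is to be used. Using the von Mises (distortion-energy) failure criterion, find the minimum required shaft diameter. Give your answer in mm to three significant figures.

σ_allow = σ_y/n = 588/2.2 = 267.3 MPa.
For a solid shaft σ_b = 32M/(πd³) and τ = 16T/(πd³), so the von Mises stress is σ' = (16/πd³)·√(4M²+3T²).
√(4M²+3T²) = √(4×(1.290×10^6)² + 3×(3.680×10^6)²) = 6.876×10^6 N·mm.
d³ = 16×6.876×10^6/(π×267.3) = 131000 mm³.
d = 50.79 mm.

d = 50.8 mm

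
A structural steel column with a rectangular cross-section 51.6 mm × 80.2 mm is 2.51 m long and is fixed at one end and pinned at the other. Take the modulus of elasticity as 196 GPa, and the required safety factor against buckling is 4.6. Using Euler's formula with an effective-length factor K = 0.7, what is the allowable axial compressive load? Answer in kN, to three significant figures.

P_allow = 125 kN

Buckling occurs about the weak axis: I_min = h·b³/12 = 80.2×51.6³/12 = 918200 mm⁴ (b = 51.6 mm is the smaller dimension).
Effective length L_e = KL = 0.7×2.51 m = 1757 mm.
Euler critical load P_cr = π²EI/L_e² = π²×196000×918200/1757² = 575400 N.
P_allow = P_cr/n = 575400/4.6 = 125100 N.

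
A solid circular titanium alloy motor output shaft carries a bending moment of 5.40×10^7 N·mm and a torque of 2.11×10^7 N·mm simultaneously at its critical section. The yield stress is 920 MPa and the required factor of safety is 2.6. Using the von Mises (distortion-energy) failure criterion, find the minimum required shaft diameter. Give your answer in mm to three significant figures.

d = 118 mm

σ_allow = σ_y/n = 920/2.6 = 353.8 MPa.
For a solid shaft σ_b = 32M/(πd³) and τ = 16T/(πd³), so the von Mises stress is σ' = (16/πd³)·√(4M²+3T²).
√(4M²+3T²) = √(4×(5.400×10^7)² + 3×(2.110×10^7)²) = 1.140×10^8 N·mm.
d³ = 16×1.140×10^8/(π×353.8) = 1.641×10^6 mm³.
d = 118.0 mm.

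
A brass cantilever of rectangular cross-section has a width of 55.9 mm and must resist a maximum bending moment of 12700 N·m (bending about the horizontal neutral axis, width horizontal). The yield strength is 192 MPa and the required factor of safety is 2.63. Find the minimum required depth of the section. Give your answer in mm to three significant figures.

σ_allow = 192/2.63 = 73.00 MPa.
For a rectangular section σ = 6M/(bh²), so h² = 6M/(b σ_allow) = 6×1.2700×10^7/(55.9×73.00) = 18670 mm².
h = 136.6 mm.

h = 137 mm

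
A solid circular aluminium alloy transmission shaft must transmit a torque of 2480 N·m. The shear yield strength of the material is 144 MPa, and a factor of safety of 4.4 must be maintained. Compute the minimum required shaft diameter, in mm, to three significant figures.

Allowable shear stress τ_allow = 144/4.4 = 32.73 MPa.
For a solid shaft τ = 16T/(πd³), so d³ = 16T/(π τ_allow) = 16×2480000/(π×32.73) = 385900 mm³.
d = (385900)^(1/3) = 72.81 mm.

d = 72.8 mm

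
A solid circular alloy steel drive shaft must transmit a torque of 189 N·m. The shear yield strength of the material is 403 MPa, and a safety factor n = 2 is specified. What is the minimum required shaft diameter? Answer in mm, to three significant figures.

Allowable shear stress τ_allow = 403/2 = 201.5 MPa.
For a solid shaft τ = 16T/(πd³), so d³ = 16T/(π τ_allow) = 16×189000/(π×201.5) = 4777 mm³.
d = (4777)^(1/3) = 16.84 mm.

d = 16.8 mm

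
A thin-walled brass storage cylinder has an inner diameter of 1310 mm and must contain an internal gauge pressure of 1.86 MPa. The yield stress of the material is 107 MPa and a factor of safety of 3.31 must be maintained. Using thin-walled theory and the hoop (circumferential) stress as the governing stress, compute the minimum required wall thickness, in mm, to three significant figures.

σ_allow = 107/3.31 = 32.33 MPa.
Hoop stress σ_h = pD/(2t), so t = pD/(2σ_allow) = 1.86×1310/(2×32.33) = 37.69 mm.

t = 37.7 mm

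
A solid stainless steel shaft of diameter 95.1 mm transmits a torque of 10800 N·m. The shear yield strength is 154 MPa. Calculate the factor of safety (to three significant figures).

n = 2.41

τ = 16T/(πd³) = 16×1.0800×10^7/(π×95.1³) = 63.95 MPa.
n = τ_limit/τ = 154/63.95 = 2.408.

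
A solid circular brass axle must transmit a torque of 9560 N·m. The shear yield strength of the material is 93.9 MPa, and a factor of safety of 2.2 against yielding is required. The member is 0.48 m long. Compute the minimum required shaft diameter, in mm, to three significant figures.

d = 104 mm

Allowable shear stress τ_allow = 93.9/2.2 = 42.68 MPa.
For a solid shaft τ = 16T/(πd³), so d³ = 16T/(π τ_allow) = 16×9560000/(π×42.68) = 1.141×10^6 mm³.
d = (1.141×10^6)^(1/3) = 104.5 mm.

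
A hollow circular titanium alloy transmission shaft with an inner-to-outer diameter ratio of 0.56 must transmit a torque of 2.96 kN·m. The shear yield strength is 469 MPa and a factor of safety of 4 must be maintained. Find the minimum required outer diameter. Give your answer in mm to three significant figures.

τ_allow = 469/4 = 117.2 MPa.
For a hollow shaft τ = 16T/[πd_o³(1−k⁴)] with k = 0.56, so 1−k⁴ = 0.9017.
d_o³ = 16T/[π τ_allow (1−k⁴)] = 16×2960000/(π×117.2×0.9017) = 142600 mm³.
d_o = 52.24 mm.

d_o = 52.2 mm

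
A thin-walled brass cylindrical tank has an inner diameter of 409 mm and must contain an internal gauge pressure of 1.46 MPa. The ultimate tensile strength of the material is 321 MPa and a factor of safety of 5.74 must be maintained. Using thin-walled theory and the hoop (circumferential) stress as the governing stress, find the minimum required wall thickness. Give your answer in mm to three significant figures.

t = 5.34 mm

σ_allow = 321/5.74 = 55.92 MPa.
Hoop stress σ_h = pD/(2t), so t = pD/(2σ_allow) = 1.46×409/(2×55.92) = 5.339 mm.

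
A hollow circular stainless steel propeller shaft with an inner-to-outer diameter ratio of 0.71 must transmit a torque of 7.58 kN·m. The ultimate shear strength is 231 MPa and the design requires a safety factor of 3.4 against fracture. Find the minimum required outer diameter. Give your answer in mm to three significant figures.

τ_allow = 231/3.4 = 67.94 MPa.
For a hollow shaft τ = 16T/[πd_o³(1−k⁴)] with k = 0.71, so 1−k⁴ = 0.7459.
d_o³ = 16T/[π τ_allow (1−k⁴)] = 16×7580000/(π×67.94×0.7459) = 761800 mm³.
d_o = 91.33 mm.

d_o = 91.3 mm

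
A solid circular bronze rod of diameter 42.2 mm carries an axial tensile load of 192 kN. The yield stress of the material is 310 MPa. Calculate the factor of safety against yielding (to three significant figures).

A = πd²/4 = 1399 mm².
σ = F/A = 192000/1399 = 137.3 MPa.
n = 310/137.3 = 2.258.

n = 2.26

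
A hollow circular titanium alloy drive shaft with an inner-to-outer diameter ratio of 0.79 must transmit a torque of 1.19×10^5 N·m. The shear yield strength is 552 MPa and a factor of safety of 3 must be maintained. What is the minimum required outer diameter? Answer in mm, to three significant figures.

d_o = 175 mm

τ_allow = 552/3 = 184.0 MPa.
For a hollow shaft τ = 16T/[πd_o³(1−k⁴)] with k = 0.79, so 1−k⁴ = 0.6105.
d_o³ = 16T/[π τ_allow (1−k⁴)] = 16×1.1900×10^8/(π×184.0×0.6105) = 5.395×10^6 mm³.
d_o = 175.4 mm.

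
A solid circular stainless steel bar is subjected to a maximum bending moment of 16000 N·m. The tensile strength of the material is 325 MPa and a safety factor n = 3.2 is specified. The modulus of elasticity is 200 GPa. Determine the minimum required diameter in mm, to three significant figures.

σ_allow = 325/3.2 = 101.6 MPa.
For a solid circular section σ = 32M/(πd³), so d³ = 32M/(π σ_allow) = 32×1.6000×10^7/(π×101.6) = 1.605×10^6 mm³.
d = 117.1 mm.

d = 117 mm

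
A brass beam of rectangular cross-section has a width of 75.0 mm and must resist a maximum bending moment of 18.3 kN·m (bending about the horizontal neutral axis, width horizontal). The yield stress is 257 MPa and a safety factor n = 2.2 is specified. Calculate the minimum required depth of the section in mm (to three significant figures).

h = 112 mm

σ_allow = 257/2.2 = 116.8 MPa.
For a rectangular section σ = 6M/(bh²), so h² = 6M/(b σ_allow) = 6×1.8300×10^7/(75.0×116.8) = 12530 mm².
h = 111.9 mm.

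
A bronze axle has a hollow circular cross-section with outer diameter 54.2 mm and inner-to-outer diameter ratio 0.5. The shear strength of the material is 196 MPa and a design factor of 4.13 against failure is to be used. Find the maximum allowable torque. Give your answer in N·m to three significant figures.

τ_allow = 196/4.13 = 47.46 MPa.
For a hollow shaft T_allow = τ_allow·πd_o³(1−k⁴)/16 with 1−k⁴ = 0.9375, so πd_o³(1−k⁴)/16 = 29310 mm³.
T_allow = 47.46×29310 = 1.391×10^6 N·mm = 1391 N·m.

T_allow = 1390 N·m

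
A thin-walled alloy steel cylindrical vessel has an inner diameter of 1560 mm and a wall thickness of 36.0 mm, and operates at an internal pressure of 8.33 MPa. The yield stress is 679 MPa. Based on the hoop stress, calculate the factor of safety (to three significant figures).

σ_h = pD/(2t) = 8.33×1560/(2×36.0) = 180.5 MPa.
n = 679/180.5 = 3.762.

n = 3.76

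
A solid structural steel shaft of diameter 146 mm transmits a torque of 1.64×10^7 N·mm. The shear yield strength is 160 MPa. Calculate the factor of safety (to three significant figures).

τ = 16T/(πd³) = 16×1.6400×10^7/(π×146³) = 26.84 MPa.
n = τ_limit/τ = 160/26.84 = 5.962.

n = 5.96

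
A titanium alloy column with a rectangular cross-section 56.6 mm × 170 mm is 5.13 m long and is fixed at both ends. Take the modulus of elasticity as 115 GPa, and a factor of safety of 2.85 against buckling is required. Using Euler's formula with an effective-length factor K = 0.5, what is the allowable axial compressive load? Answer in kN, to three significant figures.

Buckling occurs about the weak axis: I_min = h·b³/12 = 170×56.6³/12 = 2.569×10^6 mm⁴ (b = 56.6 mm is the smaller dimension).
Effective length L_e = KL = 0.5×5.13 m = 2565 mm.
Euler critical load P_cr = π²EI/L_e² = π²×115000×2.569×10^6/2565² = 443100 N.
P_allow = P_cr/n = 443100/2.85 = 155500 N.

P_allow = 155 kN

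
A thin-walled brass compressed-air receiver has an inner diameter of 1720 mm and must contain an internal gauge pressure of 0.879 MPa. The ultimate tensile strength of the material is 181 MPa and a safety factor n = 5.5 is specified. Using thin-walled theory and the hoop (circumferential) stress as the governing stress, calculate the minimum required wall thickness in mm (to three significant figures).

t = 23.0 mm

σ_allow = 181/5.5 = 32.91 MPa.
Hoop stress σ_h = pD/(2t), so t = pD/(2σ_allow) = 0.879×1720/(2×32.91) = 22.97 mm.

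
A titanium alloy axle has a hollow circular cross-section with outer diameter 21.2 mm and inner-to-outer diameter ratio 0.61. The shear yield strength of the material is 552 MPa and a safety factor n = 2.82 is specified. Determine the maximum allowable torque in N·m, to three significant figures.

T_allow = 316 N·m

τ_allow = 552/2.82 = 195.7 MPa.
For a hollow shaft T_allow = τ_allow·πd_o³(1−k⁴)/16 with 1−k⁴ = 0.8615, so πd_o³(1−k⁴)/16 = 1612 mm³.
T_allow = 195.7×1612 = 315500 N·mm = 315.5 N·m.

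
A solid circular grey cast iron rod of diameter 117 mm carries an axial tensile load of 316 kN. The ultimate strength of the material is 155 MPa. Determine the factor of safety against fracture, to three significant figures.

n = 5.27

A = πd²/4 = 10750 mm².
σ = F/A = 316000/10750 = 29.39 MPa.
n = 155/29.39 = 5.274.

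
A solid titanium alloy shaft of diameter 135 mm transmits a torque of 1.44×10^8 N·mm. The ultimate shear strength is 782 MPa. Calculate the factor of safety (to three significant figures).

n = 2.62

τ = 16T/(πd³) = 16×1.4400×10^8/(π×135³) = 298.1 MPa.
n = τ_limit/τ = 782/298.1 = 2.623.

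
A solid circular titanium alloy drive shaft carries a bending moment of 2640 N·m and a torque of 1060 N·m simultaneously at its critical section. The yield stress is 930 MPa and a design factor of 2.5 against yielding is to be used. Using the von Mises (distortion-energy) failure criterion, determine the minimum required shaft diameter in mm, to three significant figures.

d = 42.5 mm

σ_allow = σ_y/n = 930/2.5 = 372.0 MPa.
For a solid shaft σ_b = 32M/(πd³) and τ = 16T/(πd³), so the von Mises stress is σ' = (16/πd³)·√(4M²+3T²).
√(4M²+3T²) = √(4×(2.640×10^6)² + 3×(1.060×10^6)²) = 5.590×10^6 N·mm.
d³ = 16×5.590×10^6/(π×372.0) = 76530 mm³.
d = 42.46 mm.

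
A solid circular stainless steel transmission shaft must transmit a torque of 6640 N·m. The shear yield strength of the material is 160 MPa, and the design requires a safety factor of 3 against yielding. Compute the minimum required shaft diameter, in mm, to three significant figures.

Allowable shear stress τ_allow = 160/3 = 53.33 MPa.
For a solid shaft τ = 16T/(πd³), so d³ = 16T/(π τ_allow) = 16×6640000/(π×53.33) = 634100 mm³.
d = (634100)^(1/3) = 85.91 mm.

d = 85.9 mm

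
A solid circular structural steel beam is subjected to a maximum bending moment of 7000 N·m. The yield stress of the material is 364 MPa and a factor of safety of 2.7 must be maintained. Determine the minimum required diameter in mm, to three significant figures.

σ_allow = 364/2.7 = 134.8 MPa.
For a solid circular section σ = 32M/(πd³), so d³ = 32M/(π σ_allow) = 32×7000000/(π×134.8) = 528900 mm³.
d = 80.87 mm.

d = 80.9 mm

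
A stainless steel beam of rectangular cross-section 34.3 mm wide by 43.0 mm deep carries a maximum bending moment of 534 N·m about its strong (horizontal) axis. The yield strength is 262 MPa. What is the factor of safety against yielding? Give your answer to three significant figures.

n = 5.19

Section modulus S = bh²/6 = 34.3×43.0²/6 = 10570 mm³.
σ = M/S = 534000/10570 = 50.52 MPa.
n = 262/50.52 = 5.186.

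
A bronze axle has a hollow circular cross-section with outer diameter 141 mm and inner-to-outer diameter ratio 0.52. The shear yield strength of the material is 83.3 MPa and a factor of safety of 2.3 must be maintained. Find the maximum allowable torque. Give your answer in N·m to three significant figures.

τ_allow = 83.3/2.3 = 36.22 MPa.
For a hollow shaft T_allow = τ_allow·πd_o³(1−k⁴)/16 with 1−k⁴ = 0.9269, so πd_o³(1−k⁴)/16 = 510200 mm³.
T_allow = 36.22×510200 = 1.848×10^7 N·mm = 18480 N·m.

T_allow = 18500 N·m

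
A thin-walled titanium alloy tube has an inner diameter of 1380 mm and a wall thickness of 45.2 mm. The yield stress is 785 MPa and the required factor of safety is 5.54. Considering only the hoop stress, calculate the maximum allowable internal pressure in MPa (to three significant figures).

σ_allow = 785/5.54 = 141.7 MPa.
σ_h = pD/(2t) → p_allow = 2σ_allow t/D = 2×141.7×45.2/1380 = 9.282 MPa.

p_allow = 9.28 MPa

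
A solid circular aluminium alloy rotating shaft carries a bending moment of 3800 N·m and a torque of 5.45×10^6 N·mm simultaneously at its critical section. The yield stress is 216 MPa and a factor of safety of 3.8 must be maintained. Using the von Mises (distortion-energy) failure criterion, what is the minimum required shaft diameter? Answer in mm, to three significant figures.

σ_allow = σ_y/n = 216/3.8 = 56.84 MPa.
For a solid shaft σ_b = 32M/(πd³) and τ = 16T/(πd³), so the von Mises stress is σ' = (16/πd³)·√(4M²+3T²).
√(4M²+3T²) = √(4×(3.800×10^6)² + 3×(5.450×10^6)²) = 1.212×10^7 N·mm.
d³ = 16×1.212×10^7/(π×56.84) = 1.086×10^6 mm³.
d = 102.8 mm.

d = 103 mm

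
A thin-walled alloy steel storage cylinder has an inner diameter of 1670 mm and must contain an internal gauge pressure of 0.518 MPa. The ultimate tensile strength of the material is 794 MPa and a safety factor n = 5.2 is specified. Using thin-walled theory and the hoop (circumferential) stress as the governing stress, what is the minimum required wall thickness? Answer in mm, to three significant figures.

t = 2.83 mm

σ_allow = 794/5.2 = 152.7 MPa.
Hoop stress σ_h = pD/(2t), so t = pD/(2σ_allow) = 0.518×1670/(2×152.7) = 2.833 mm.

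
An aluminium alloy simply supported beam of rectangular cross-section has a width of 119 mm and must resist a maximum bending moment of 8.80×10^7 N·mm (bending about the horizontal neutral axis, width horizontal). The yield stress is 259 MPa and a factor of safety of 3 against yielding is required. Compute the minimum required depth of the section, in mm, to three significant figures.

h = 227 mm

σ_allow = 259/3 = 86.33 MPa.
For a rectangular section σ = 6M/(bh²), so h² = 6M/(b σ_allow) = 6×8.8000×10^7/(119×86.33) = 51390 mm².
h = 226.7 mm.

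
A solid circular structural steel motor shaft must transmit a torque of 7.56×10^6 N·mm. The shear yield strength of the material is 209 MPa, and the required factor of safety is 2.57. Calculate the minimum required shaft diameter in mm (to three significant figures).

d = 77.9 mm

Allowable shear stress τ_allow = 209/2.57 = 81.32 MPa.
For a solid shaft τ = 16T/(πd³), so d³ = 16T/(π τ_allow) = 16×7560000/(π×81.32) = 473500 mm³.
d = (473500)^(1/3) = 77.94 mm.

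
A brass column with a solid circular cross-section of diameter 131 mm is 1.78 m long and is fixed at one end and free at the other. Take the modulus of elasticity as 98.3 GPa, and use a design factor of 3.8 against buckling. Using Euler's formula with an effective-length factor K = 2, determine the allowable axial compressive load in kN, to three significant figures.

P_allow = 291 kN

I = πd⁴/64 = π×131⁴/64 = 1.446×10^7 mm⁴.
Effective length L_e = KL = 2×1.78 m = 3560 mm.
Euler critical load P_cr = π²EI/L_e² = π²×98300×1.446×10^7/3560² = 1.107×10^6 N.
P_allow = P_cr/n = 1.107×10^6/3.8 = 291200 N.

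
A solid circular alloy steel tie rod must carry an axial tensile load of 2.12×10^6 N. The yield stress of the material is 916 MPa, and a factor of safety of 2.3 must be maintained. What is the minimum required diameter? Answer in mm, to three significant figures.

Allowable stress σ_allow = 916/2.3 = 398.3 MPa.
Required area A = F/σ_allow = 2120000/398.3 = 5323 mm².
A = πd²/4 → d = √(4A/π) = 82.33 mm.

d = 82.3 mm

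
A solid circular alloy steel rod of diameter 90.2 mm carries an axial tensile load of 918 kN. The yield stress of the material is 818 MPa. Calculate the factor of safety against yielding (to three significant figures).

n = 5.69

A = πd²/4 = 6390 mm².
σ = F/A = 918000/6390 = 143.7 MPa.
n = 818/143.7 = 5.694.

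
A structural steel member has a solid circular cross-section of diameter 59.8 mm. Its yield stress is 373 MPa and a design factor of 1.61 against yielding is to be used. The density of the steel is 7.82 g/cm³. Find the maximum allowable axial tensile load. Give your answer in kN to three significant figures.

σ_allow = 373/1.61 = 231.7 MPa.
A = πd²/4 = π×59.8²/4 = 2809 mm².
F_allow = σ_allow × A = 231.7×2809 = 650700 N.

F_allow = 651 kN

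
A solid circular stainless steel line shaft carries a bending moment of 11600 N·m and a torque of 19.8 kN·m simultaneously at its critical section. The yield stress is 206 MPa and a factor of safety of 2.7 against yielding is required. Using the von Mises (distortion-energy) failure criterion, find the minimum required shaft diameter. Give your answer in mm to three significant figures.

d = 140 mm

σ_allow = σ_y/n = 206/2.7 = 76.30 MPa.
For a solid shaft σ_b = 32M/(πd³) and τ = 16T/(πd³), so the von Mises stress is σ' = (16/πd³)·√(4M²+3T²).
√(4M²+3T²) = √(4×(1.160×10^7)² + 3×(1.980×10^7)²) = 4.140×10^7 N·mm.
d³ = 16×4.140×10^7/(π×76.30) = 2.764×10^6 mm³.
d = 140.3 mm.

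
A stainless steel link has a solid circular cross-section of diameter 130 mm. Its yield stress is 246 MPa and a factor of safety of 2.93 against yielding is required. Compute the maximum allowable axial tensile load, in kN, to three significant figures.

F_allow = 1110 kN

σ_allow = 246/2.93 = 83.96 MPa.
A = πd²/4 = π×130²/4 = 13270 mm².
F_allow = σ_allow × A = 83.96×13270 = 1.114×10^6 N.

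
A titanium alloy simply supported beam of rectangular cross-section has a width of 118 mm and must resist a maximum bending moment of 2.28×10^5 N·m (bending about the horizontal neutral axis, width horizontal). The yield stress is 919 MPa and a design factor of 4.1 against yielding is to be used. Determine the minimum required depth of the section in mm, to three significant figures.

h = 227 mm

σ_allow = 919/4.1 = 224.1 MPa.
For a rectangular section σ = 6M/(bh²), so h² = 6M/(b σ_allow) = 6×2.2800×10^8/(118×224.1) = 51720 mm².
h = 227.4 mm.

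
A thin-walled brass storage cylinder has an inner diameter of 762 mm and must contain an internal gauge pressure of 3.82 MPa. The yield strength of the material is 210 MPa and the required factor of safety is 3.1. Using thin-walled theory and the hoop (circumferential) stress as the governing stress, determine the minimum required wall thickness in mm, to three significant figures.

t = 21.5 mm

σ_allow = 210/3.1 = 67.74 MPa.
Hoop stress σ_h = pD/(2t), so t = pD/(2σ_allow) = 3.82×762/(2×67.74) = 21.48 mm.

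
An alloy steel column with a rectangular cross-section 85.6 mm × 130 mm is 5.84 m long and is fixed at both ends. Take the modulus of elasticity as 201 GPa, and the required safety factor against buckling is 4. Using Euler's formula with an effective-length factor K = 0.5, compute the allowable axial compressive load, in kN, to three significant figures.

Buckling occurs about the weak axis: I_min = h·b³/12 = 130×85.6³/12 = 6.795×10^6 mm⁴ (b = 85.6 mm is the smaller dimension).
Effective length L_e = KL = 0.5×5.84 m = 2920 mm.
Euler critical load P_cr = π²EI/L_e² = π²×201000×6.795×10^6/2920² = 1.581×10^6 N.
P_allow = P_cr/n = 1.581×10^6/4 = 395200 N.

P_allow = 395 kN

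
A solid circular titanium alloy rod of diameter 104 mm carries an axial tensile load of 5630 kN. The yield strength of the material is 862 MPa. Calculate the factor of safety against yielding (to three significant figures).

A = πd²/4 = 8495 mm².
σ = F/A = 5630000/8495 = 662.8 MPa.
n = 862/662.8 = 1.301.

n = 1.30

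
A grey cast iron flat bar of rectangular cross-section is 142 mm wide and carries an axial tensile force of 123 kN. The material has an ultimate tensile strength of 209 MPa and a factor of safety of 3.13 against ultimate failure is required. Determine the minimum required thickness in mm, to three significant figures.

σ_allow = 209/3.13 = 66.77 MPa.
Required area A = F/σ_allow = 123000/66.77 = 1842 mm².
t = A/w = 1842/142 = 12.97 mm.

t = 13.0 mm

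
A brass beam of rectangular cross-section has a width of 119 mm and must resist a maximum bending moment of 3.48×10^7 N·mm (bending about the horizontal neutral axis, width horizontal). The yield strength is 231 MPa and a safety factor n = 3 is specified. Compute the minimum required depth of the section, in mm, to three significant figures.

h = 151 mm

σ_allow = 231/3 = 77.00 MPa.
For a rectangular section σ = 6M/(bh²), so h² = 6M/(b σ_allow) = 6×3.4800×10^7/(119×77.00) = 22790 mm².
h = 151.0 mm.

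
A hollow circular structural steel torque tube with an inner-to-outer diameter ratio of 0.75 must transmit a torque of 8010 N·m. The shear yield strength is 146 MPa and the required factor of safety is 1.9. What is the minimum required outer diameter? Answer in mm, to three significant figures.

τ_allow = 146/1.9 = 76.84 MPa.
For a hollow shaft τ = 16T/[πd_o³(1−k⁴)] with k = 0.75, so 1−k⁴ = 0.6836.
d_o³ = 16T/[π τ_allow (1−k⁴)] = 16×8010000/(π×76.84×0.6836) = 776600 mm³.
d_o = 91.92 mm.

d_o = 91.9 mm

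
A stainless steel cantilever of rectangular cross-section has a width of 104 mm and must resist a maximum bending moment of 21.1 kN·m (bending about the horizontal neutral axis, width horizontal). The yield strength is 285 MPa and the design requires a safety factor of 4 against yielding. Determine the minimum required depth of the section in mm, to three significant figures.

h = 131 mm

σ_allow = 285/4 = 71.25 MPa.
For a rectangular section σ = 6M/(bh²), so h² = 6M/(b σ_allow) = 6×2.1100×10^7/(104×71.25) = 17090 mm².
h = 130.7 mm.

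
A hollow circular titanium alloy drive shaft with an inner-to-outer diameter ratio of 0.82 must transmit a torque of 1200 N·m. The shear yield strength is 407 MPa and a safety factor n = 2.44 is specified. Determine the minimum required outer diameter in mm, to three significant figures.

τ_allow = 407/2.44 = 166.8 MPa.
For a hollow shaft τ = 16T/[πd_o³(1−k⁴)] with k = 0.82, so 1−k⁴ = 0.5479.
d_o³ = 16T/[π τ_allow (1−k⁴)] = 16×1200000/(π×166.8×0.5479) = 66870 mm³.
d_o = 40.59 mm.

d_o = 40.6 mm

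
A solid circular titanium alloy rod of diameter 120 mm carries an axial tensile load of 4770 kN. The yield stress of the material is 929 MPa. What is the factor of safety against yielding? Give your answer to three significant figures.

A = πd²/4 = 11310 mm².
σ = F/A = 4770000/11310 = 421.8 MPa.
n = 929/421.8 = 2.203.

n = 2.20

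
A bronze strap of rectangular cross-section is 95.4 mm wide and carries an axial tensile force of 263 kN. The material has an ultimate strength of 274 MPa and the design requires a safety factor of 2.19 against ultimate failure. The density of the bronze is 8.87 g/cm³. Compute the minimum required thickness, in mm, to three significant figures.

σ_allow = 274/2.19 = 125.1 MPa.
Required area A = F/σ_allow = 263000/125.1 = 2102 mm².
t = A/w = 2102/95.4 = 22.03 mm.

t = 22.0 mm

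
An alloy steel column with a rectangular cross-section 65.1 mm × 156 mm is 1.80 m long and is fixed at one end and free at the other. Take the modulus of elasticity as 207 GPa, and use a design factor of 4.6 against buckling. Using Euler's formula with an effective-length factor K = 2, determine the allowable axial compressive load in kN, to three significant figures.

P_allow = 123 kN

Buckling occurs about the weak axis: I_min = h·b³/12 = 156×65.1³/12 = 3.587×10^6 mm⁴ (b = 65.1 mm is the smaller dimension).
Effective length L_e = KL = 2×1.80 m = 3600 mm.
Euler critical load P_cr = π²EI/L_e² = π²×207000×3.587×10^6/3600² = 565400 N.
P_allow = P_cr/n = 565400/4.6 = 122900 N.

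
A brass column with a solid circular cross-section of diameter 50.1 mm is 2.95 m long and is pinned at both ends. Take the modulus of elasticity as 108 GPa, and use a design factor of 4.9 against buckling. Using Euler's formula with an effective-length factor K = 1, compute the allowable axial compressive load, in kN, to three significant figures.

P_allow = 7.73 kN

I = πd⁴/64 = π×50.1⁴/64 = 309300 mm⁴.
Effective length L_e = KL = 1×2.95 m = 2950 mm.
Euler critical load P_cr = π²EI/L_e² = π²×108000×309300/2950² = 37880 N.
P_allow = P_cr/n = 37880/4.9 = 7730 N.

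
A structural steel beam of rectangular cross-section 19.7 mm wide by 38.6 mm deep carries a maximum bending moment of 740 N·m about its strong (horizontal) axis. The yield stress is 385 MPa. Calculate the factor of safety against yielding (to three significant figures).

n = 2.55

Section modulus S = bh²/6 = 19.7×38.6²/6 = 4892 mm³.
σ = M/S = 740000/4892 = 151.3 MPa.
n = 385/151.3 = 2.545.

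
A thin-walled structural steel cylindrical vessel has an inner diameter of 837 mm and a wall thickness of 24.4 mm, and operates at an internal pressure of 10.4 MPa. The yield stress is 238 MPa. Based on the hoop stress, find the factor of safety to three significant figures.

n = 1.33

σ_h = pD/(2t) = 10.4×837/(2×24.4) = 178.4 MPa.
n = 238/178.4 = 1.334.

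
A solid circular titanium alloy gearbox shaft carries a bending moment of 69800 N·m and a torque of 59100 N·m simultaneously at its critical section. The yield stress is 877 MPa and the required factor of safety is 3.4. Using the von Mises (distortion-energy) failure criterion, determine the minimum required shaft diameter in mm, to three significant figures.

σ_allow = σ_y/n = 877/3.4 = 257.9 MPa.
For a solid shaft σ_b = 32M/(πd³) and τ = 16T/(πd³), so the von Mises stress is σ' = (16/πd³)·√(4M²+3T²).
√(4M²+3T²) = √(4×(6.980×10^7)² + 3×(5.910×10^7)²) = 1.731×10^8 N·mm.
d³ = 16×1.731×10^8/(π×257.9) = 3.418×10^6 mm³.
d = 150.6 mm.

d = 151 mm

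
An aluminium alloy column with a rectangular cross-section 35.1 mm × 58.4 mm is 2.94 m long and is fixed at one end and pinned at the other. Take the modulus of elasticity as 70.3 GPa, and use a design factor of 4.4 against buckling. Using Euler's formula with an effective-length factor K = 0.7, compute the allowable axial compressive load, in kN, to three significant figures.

P_allow = 7.84 kN

Buckling occurs about the weak axis: I_min = h·b³/12 = 58.4×35.1³/12 = 210500 mm⁴ (b = 35.1 mm is the smaller dimension).
Effective length L_e = KL = 0.7×2.94 m = 2058 mm.
Euler critical load P_cr = π²EI/L_e² = π²×70300×210500/2058² = 34480 N.
P_allow = P_cr/n = 34480/4.4 = 7835 N.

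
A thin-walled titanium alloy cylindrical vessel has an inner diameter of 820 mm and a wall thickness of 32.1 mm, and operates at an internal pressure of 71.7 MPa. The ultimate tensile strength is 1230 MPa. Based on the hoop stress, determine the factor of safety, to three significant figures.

σ_h = pD/(2t) = 71.7×820/(2×32.1) = 915.8 MPa.
n = 1230/915.8 = 1.343.

n = 1.34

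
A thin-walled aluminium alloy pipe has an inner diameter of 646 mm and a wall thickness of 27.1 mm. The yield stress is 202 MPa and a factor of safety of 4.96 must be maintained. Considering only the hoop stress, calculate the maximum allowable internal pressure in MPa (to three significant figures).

σ_allow = 202/4.96 = 40.73 MPa.
σ_h = pD/(2t) → p_allow = 2σ_allow t/D = 2×40.73×27.1/646 = 3.417 MPa.

p_allow = 3.42 MPa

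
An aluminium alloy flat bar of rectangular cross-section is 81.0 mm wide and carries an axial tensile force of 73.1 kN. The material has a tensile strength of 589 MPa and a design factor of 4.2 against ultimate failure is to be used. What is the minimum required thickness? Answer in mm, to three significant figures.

t = 6.44 mm

σ_allow = 589/4.2 = 140.2 MPa.
Required area A = F/σ_allow = 73100/140.2 = 521.3 mm².
t = A/w = 521.3/81.0 = 6.435 mm.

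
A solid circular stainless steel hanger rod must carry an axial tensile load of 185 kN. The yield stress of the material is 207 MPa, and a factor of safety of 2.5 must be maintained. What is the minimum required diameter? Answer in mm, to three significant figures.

d = 53.3 mm

Allowable stress σ_allow = 207/2.5 = 82.80 MPa.
Required area A = F/σ_allow = 185000/82.80 = 2234 mm².
A = πd²/4 → d = √(4A/π) = 53.34 mm.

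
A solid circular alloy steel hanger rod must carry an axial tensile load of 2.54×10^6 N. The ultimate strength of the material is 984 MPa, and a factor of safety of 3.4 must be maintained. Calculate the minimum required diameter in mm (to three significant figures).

d = 106 mm

Allowable stress σ_allow = 984/3.4 = 289.4 MPa.
Required area A = F/σ_allow = 2540000/289.4 = 8776 mm².
A = πd²/4 → d = √(4A/π) = 105.7 mm.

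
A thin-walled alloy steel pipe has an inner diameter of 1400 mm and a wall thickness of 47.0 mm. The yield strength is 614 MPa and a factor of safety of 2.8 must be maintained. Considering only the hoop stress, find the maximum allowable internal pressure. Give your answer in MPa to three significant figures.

p_allow = 14.7 MPa

σ_allow = 614/2.8 = 219.3 MPa.
σ_h = pD/(2t) → p_allow = 2σ_allow t/D = 2×219.3×47.0/1400 = 14.72 MPa.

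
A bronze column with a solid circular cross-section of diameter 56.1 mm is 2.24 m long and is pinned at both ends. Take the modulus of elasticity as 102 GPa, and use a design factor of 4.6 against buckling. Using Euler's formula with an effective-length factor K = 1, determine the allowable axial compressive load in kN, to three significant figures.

I = πd⁴/64 = π×56.1⁴/64 = 486200 mm⁴.
Effective length L_e = KL = 1×2.24 m = 2240 mm.
Euler critical load P_cr = π²EI/L_e² = π²×102000×486200/2240² = 97550 N.
P_allow = P_cr/n = 97550/4.6 = 21210 N.

P_allow = 21.2 kN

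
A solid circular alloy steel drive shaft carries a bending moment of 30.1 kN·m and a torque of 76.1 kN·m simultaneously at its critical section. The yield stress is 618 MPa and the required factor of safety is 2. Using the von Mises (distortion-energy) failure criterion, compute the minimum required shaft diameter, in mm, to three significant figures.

d = 134 mm

σ_allow = σ_y/n = 618/2 = 309.0 MPa.
For a solid shaft σ_b = 32M/(πd³) and τ = 16T/(πd³), so the von Mises stress is σ' = (16/πd³)·√(4M²+3T²).
√(4M²+3T²) = √(4×(3.010×10^7)² + 3×(7.610×10^7)²) = 1.449×10^8 N·mm.
d³ = 16×1.449×10^8/(π×309.0) = 2.388×10^6 mm³.
d = 133.7 mm.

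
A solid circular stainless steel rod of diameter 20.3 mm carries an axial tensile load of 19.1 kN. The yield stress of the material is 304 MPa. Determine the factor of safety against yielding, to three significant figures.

A = πd²/4 = 323.7 mm².
σ = F/A = 19100/323.7 = 59.01 MPa.
n = 304/59.01 = 5.151.

n = 5.15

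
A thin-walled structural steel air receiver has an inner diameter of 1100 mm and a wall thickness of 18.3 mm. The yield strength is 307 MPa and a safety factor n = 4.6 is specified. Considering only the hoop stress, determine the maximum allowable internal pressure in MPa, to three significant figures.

p_allow = 2.22 MPa

σ_allow = 307/4.6 = 66.74 MPa.
σ_h = pD/(2t) → p_allow = 2σ_allow t/D = 2×66.74×18.3/1100 = 2.221 MPa.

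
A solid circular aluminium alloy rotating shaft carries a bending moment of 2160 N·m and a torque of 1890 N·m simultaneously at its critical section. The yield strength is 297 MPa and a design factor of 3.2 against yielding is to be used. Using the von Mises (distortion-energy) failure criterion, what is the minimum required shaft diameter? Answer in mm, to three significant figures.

σ_allow = σ_y/n = 297/3.2 = 92.81 MPa.
For a solid shaft σ_b = 32M/(πd³) and τ = 16T/(πd³), so the von Mises stress is σ' = (16/πd³)·√(4M²+3T²).
√(4M²+3T²) = √(4×(2.160×10^6)² + 3×(1.890×10^6)²) = 5.420×10^6 N·mm.
d³ = 16×5.420×10^6/(π×92.81) = 297400 mm³.
d = 66.75 mm.

d = 66.8 mm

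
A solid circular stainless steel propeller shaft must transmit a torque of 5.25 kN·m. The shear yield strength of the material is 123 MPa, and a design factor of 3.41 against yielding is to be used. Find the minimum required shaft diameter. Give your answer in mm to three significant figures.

d = 90.5 mm

Allowable shear stress τ_allow = 123/3.41 = 36.07 MPa.
For a solid shaft τ = 16T/(πd³), so d³ = 16T/(π τ_allow) = 16×5250000/(π×36.07) = 741300 mm³.
d = (741300)^(1/3) = 90.50 mm.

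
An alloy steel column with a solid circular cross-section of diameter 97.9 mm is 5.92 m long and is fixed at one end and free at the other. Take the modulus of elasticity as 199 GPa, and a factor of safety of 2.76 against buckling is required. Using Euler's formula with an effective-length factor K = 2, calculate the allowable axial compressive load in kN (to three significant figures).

P_allow = 22.9 kN

I = πd⁴/64 = π×97.9⁴/64 = 4.509×10^6 mm⁴.
Effective length L_e = KL = 2×5.92 m = 11840 mm.
Euler critical load P_cr = π²EI/L_e² = π²×199000×4.509×10^6/11840² = 63180 N.
P_allow = P_cr/n = 63180/2.76 = 22890 N.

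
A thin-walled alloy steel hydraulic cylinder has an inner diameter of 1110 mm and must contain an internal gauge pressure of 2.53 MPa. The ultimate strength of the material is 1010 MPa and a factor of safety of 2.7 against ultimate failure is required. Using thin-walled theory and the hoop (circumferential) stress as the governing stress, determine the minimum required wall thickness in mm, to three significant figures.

σ_allow = 1010/2.7 = 374.1 MPa.
Hoop stress σ_h = pD/(2t), so t = pD/(2σ_allow) = 2.53×1110/(2×374.1) = 3.754 mm.

t = 3.75 mm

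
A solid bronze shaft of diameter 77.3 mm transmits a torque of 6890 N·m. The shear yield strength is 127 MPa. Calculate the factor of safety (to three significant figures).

τ = 16T/(πd³) = 16×6890000/(π×77.3³) = 75.97 MPa.
n = τ_limit/τ = 127/75.97 = 1.672.

n = 1.67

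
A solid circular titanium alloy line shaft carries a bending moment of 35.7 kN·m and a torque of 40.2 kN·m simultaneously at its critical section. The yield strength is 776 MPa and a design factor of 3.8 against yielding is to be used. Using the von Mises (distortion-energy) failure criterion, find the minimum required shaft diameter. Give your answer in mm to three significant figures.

σ_allow = σ_y/n = 776/3.8 = 204.2 MPa.
For a solid shaft σ_b = 32M/(πd³) and τ = 16T/(πd³), so the von Mises stress is σ' = (16/πd³)·√(4M²+3T²).
√(4M²+3T²) = √(4×(3.570×10^7)² + 3×(4.020×10^7)²) = 9.973×10^7 N·mm.
d³ = 16×9.973×10^7/(π×204.2) = 2.487×10^6 mm³.
d = 135.5 mm.

d = 135 mm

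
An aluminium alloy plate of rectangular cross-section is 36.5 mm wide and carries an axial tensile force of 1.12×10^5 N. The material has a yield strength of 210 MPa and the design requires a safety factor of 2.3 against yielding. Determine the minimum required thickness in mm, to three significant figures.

t = 33.6 mm

σ_allow = 210/2.3 = 91.30 MPa.
Required area A = F/σ_allow = 112000/91.30 = 1227 mm².
t = A/w = 1227/36.5 = 33.61 mm.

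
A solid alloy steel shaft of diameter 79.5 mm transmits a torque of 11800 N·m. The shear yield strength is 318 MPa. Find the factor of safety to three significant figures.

τ = 16T/(πd³) = 16×1.1800×10^7/(π×79.5³) = 119.6 MPa.
n = τ_limit/τ = 318/119.6 = 2.659.

n = 2.66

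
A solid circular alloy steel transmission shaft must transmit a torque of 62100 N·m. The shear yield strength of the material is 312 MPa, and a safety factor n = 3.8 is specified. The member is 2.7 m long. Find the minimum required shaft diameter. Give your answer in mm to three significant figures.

d = 157 mm

Allowable shear stress τ_allow = 312/3.8 = 82.11 MPa.
For a solid shaft τ = 16T/(πd³), so d³ = 16T/(π τ_allow) = 16×6.2100×10^7/(π×82.11) = 3.852×10^6 mm³.
d = (3.852×10^6)^(1/3) = 156.8 mm.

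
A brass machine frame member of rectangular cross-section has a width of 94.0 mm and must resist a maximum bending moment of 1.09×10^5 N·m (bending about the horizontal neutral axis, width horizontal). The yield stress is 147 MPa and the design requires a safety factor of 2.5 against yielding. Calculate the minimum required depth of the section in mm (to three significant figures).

σ_allow = 147/2.5 = 58.80 MPa.
For a rectangular section σ = 6M/(bh²), so h² = 6M/(b σ_allow) = 6×1.0900×10^8/(94.0×58.80) = 118300 mm².
h = 344.0 mm.

h = 344 mm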